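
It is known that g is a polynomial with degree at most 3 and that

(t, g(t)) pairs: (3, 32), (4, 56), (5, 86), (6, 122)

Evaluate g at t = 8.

First differences: 24, 30, 36. Second differences: 6, 6.
Level-2 differences are constant, so g has degree 2.
Fitting a degree-2 polynomial gives g(t) = 3t² + 3t - 4.
Then g(8) = 212.

212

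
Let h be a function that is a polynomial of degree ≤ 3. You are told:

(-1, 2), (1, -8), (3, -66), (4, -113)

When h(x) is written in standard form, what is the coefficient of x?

-5

Write h(x) = ax³ + bx² + cx + d; the 4 given values yield a linear system in the 4 coefficients.
Solving, the leading coefficient vanishes, and h(x) = -6x² - 5x + 3.
The coefficient of x is -5.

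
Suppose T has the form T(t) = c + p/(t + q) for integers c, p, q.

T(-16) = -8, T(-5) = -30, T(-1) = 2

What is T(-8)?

(T(t) − c)(t + q) = p for each data point; the three points give a linear system in c and q, then p follows.
Solving: c = -6, q = 4, p = 24, so T(t) = -6 + 24/(t + 4).
Then T(-8) = -6 + 24/(-4) = -12.

-12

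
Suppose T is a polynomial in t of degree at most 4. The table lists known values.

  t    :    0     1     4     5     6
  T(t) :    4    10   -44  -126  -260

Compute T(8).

-732

Write T(t) = at^4 + bt³ + ct² + dt + e; the 5 given values yield a linear system in the 5 coefficients.
Solving, the leading coefficient vanishes, and T(t) = -2t³ + 4t² + 4t + 4.
Then T(8) = -732.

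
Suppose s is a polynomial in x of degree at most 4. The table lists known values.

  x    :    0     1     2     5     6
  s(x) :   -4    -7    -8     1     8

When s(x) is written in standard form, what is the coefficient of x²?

Write s(x) = ax^4 + bx³ + cx² + dx + e; the 5 given values yield a linear system in the 5 coefficients.
Solving, the top 2 coefficients vanish, and s(x) = x² - 4x - 4.
The coefficient of x² is 1.

1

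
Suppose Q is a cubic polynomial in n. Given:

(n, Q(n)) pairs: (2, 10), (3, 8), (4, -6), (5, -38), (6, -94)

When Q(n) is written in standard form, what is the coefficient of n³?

First differences: -2, -14, -32, -56. Second differences: -12, -18, -24. Third differences: -6, -6.
Level-3 differences are constant, so Q has degree 3.
Fitting a degree-3 polynomial gives Q(n) = -n³ + 3n² + 2n + 2.
The coefficient of n³ is -1.

-1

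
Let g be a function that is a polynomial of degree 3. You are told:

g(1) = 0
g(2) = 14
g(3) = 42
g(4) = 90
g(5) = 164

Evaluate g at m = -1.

First differences: 14, 28, 48, 74. Second differences: 14, 20, 26. Third differences: 6, 6.
Level-3 differences are constant, so g has degree 3.
Fitting a degree-3 polynomial gives g(m) = m³ + m² + 4m - 6.
Then g(-1) = -10.

-10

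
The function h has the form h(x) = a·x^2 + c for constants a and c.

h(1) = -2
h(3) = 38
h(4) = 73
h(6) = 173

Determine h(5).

118

From h(1) = -2 and h(3) = 38: 1a + c = -2 and 9a + c = 38.
Subtracting: 8a = 40, so a = 5; then c = -2 − 5·1 = -7.
So h(x) = 5x² − 7, and h(5) = 118.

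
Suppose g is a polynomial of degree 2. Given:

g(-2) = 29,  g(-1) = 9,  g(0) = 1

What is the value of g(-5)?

Write g(k) = ak² + bk + c; the 3 given values yield a linear system in the 3 coefficients.
Solving, g(k) = 6k² - 2k + 1.
Then g(-5) = 161.

161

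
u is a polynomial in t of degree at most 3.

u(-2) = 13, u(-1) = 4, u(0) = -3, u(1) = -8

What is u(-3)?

First differences: -9, -7, -5. Second differences: 2, 2.
Level-2 differences are constant, so u has degree 2.
Fitting a degree-2 polynomial gives u(t) = t² - 6t - 3.
Then u(-3) = 24.

24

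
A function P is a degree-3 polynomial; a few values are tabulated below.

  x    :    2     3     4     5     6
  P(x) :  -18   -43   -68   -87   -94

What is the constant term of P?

Write P(x) = ax³ + bx² + cx + d; the 5 given values yield a linear system in the 4 coefficients.
Solving, P(x) = x³ - 9x² + x + 8.
The constant term is P(0) = 8.

8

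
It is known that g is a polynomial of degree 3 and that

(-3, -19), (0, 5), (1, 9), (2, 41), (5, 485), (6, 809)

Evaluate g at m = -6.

-439

Write g(m) = am³ + bm² + cm + d; the 6 given values yield a linear system in the 4 coefficients.
Solving, g(m) = 3m³ + 5m² - 4m + 5.
Then g(-6) = -439.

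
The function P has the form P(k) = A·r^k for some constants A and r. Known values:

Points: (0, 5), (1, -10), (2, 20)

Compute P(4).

Consecutive ratio: -10/5 = -2, and 20/(-10) = -2, so r = -2.
Then A·(-2)^0 = 5 gives A = 5, and P(k) = 5·(-2)^k.
P(4) = 5·(-2)^4 = 80.

80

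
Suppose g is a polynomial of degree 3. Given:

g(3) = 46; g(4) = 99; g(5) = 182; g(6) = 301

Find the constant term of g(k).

7

Write g(k) = ak³ + bk² + ck + d; the 4 given values yield a linear system in the 4 coefficients.
Solving, g(k) = k³ + 3k² - 5k + 7.
The constant term is g(0) = 7.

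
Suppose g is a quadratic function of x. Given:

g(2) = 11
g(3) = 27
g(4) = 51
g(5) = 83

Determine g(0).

3

First differences: 16, 24, 32. Second differences: 8, 8.
Level-2 differences are constant, so g has degree 2.
Fitting a degree-2 polynomial gives g(x) = 4x² - 4x + 3.
Then g(0) = 3.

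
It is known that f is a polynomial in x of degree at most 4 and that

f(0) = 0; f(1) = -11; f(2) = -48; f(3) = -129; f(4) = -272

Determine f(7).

-1253

First differences: -11, -37, -81, -143. Second differences: -26, -44, -62. Third differences: -18, -18.
Level-3 differences are constant, so f has degree 3.
Fitting a degree-3 polynomial gives f(x) = -3x³ - 4x² - 4x.
Then f(7) = -1253.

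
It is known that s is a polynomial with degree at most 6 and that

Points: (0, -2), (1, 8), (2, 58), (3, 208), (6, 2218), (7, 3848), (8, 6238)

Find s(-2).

-22

Write s(t) = at^6 + bt^5 + ct^4 + dt³ + et² + pt + q; the 7 given values yield a linear system in the 7 coefficients.
Solving, the top 2 coefficients vanish, and s(t) = t^4 + 4t³ + t² + 4t - 2.
Then s(-2) = -22.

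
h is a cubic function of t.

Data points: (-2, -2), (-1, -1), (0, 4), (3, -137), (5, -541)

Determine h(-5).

Write h(t) = at³ + bt² + ct + d; the 5 given values yield a linear system in the 4 coefficients.
Solving, h(t) = -3t³ - 7t² + t + 4.
Then h(-5) = 199.

199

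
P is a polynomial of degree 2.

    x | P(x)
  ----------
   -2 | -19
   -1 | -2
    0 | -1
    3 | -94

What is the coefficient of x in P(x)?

Write P(x) = ax² + bx + c; the 4 given values yield a linear system in the 3 coefficients.
Solving, P(x) = -8x² - 7x - 1.
The coefficient of x is -7.

-7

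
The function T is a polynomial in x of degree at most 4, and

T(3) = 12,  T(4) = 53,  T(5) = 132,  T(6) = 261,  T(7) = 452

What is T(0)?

First differences: 41, 79, 129, 191. Second differences: 38, 50, 62. Third differences: 12, 12.
Level-3 differences are constant, so T has degree 3.
Fitting a degree-3 polynomial gives T(x) = 2x³ - 5x² + 2x - 3.
Then T(0) = -3.

-3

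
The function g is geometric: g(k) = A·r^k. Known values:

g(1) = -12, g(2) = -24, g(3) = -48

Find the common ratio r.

Consecutive ratio: -24/(-12) = 2, and -48/(-24) = 2, so r = 2.
Then A·2^1 = -12 gives A = -6, and g(k) = -6·2^k.

2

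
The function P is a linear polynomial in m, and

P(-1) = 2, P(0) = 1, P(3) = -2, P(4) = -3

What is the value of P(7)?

-6

Write P(m) = am + b; the 4 given values yield a linear system in the 2 coefficients.
Solving, P(m) = -m + 1.
Then P(7) = -6.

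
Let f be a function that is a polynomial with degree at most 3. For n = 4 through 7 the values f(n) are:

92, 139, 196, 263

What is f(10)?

524

First differences: 47, 57, 67. Second differences: 10, 10.
Level-2 differences are constant, so f has degree 2.
Fitting a degree-2 polynomial gives f(n) = 5n² + 2n + 4.
Then f(10) = 524.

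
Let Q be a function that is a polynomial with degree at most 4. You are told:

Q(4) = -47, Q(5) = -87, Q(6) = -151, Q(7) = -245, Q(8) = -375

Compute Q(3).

-25

First differences: -40, -64, -94, -130. Second differences: -24, -30, -36. Third differences: -6, -6.
Level-3 differences are constant, so Q has degree 3.
Fitting a degree-3 polynomial gives Q(n) = -n³ + 3n² - 6n - 7.
Then Q(3) = -25.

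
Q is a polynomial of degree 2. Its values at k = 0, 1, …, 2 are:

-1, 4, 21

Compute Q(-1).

Write Q(k) = ak² + bk + c; the 3 given values yield a linear system in the 3 coefficients.
Solving, Q(k) = 6k² - k - 1.
Then Q(-1) = 6.

6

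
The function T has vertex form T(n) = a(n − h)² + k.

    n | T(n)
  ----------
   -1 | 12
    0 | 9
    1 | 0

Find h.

-1

First differences -3, -9; second difference -6 = 2a, so a = -3.
Expanding, the n-coefficient is −2ah = 6h; matching it to the data gives h = -1, and then k = 12.
So T(n) = -3(n + 1)² + 12.
Hence h = -1.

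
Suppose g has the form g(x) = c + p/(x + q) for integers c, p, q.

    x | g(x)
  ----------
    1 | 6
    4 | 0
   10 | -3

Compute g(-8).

(g(x) − c)(x + q) = p for each data point; the three points give a linear system in c and q, then p follows.
Solving: c = -6, q = 2, p = 36, so g(x) = -6 + 36/(x + 2).
Then g(-8) = -6 + 36/(-6) = -12.

-12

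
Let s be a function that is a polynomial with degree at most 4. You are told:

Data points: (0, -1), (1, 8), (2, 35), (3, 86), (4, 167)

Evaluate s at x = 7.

650

Write s(x) = ax^4 + bx³ + cx² + dx + e; the 5 given values yield a linear system in the 5 coefficients.
Solving, the leading coefficient vanishes, and s(x) = x³ + 6x² + 2x - 1.
Then s(7) = 650.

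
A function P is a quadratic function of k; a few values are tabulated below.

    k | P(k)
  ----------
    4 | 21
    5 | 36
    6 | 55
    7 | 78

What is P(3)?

10

First differences: 15, 19, 23. Second differences: 4, 4.
Level-2 differences are constant, so P has degree 2.
Fitting a degree-2 polynomial gives P(k) = 2k² - 3k + 1.
Then P(3) = 10.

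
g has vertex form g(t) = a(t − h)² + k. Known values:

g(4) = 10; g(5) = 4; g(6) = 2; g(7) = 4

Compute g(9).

20

First differences -6, -2, 2; second difference 4 = 2a, so a = 2.
Expanding, the t-coefficient is −2ah = -4h; matching it to the data gives h = 6, and then k = 2.
So g(t) = 2(t − 6)² + 2.
g(9) = 2·3² + 2 = 20.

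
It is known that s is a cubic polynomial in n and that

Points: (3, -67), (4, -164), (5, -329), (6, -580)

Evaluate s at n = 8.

Write s(n) = an³ + bn² + cn + d; the 4 given values yield a linear system in the 4 coefficients.
Solving, s(n) = -3n³ + 2n² - 4.
Then s(8) = -1412.

-1412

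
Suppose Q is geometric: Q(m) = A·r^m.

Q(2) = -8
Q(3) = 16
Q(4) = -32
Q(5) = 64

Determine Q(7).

Consecutive ratio: 16/(-8) = -2, and -32/16 = -2, so r = -2.
Then A·(-2)^2 = -8 gives A = -2, and Q(m) = -2·(-2)^m.
Q(7) = -2·(-2)^7 = 256.

256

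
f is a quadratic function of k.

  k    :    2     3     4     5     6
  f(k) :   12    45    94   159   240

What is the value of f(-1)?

First differences: 33, 49, 65, 81. Second differences: 16, 16, 16.
Level-2 differences are constant, so f has degree 2.
Fitting a degree-2 polynomial gives f(k) = 8k² - 7k - 6.
Then f(-1) = 9.

9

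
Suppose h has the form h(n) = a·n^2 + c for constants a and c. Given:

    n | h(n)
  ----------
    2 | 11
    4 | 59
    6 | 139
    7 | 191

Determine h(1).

-1

From h(2) = 11 and h(4) = 59: 4a + c = 11 and 16a + c = 59.
Subtracting: 12a = 48, so a = 4; then c = 11 − 4·4 = -5.
So h(n) = 4n² − 5, and h(1) = -1.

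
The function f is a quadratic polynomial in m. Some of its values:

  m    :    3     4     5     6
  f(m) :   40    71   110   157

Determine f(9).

Write f(m) = am² + bm + c; the 4 given values yield a linear system in the 3 coefficients.
Solving, f(m) = 4m² + 3m - 5.
Then f(9) = 346.

346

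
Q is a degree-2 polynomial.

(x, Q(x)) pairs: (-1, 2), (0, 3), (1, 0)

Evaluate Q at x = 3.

-18

Write Q(x) = ax² + bx + c; the 3 given values yield a linear system in the 3 coefficients.
Solving, Q(x) = -2x² - x + 3.
Then Q(3) = -18.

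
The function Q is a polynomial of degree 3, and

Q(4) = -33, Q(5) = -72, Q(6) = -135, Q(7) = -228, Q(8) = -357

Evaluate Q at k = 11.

-1020

First differences: -39, -63, -93, -129. Second differences: -24, -30, -36. Third differences: -6, -6.
Level-3 differences are constant, so Q has degree 3.
Fitting a degree-3 polynomial gives Q(k) = -k³ + 3k² - 5k + 3.
Then Q(11) = -1020.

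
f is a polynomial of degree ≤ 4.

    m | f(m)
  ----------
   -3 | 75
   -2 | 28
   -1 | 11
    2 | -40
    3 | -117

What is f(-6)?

576

Write f(m) = am^4 + bm³ + cm² + dm + e; the 5 given values yield a linear system in the 5 coefficients.
Solving, the leading coefficient vanishes, and f(m) = -3m³ - 3m² - 5m + 6.
Then f(-6) = 576.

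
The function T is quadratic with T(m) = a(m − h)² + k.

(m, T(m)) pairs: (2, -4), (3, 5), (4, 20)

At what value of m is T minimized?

First differences 9, 15; second difference 6 = 2a, so a = 3.
Expanding, the m-coefficient is −2ah = -6h; matching it to the data gives h = 1, and then k = -7.
So T(m) = 3(m − 1)² − 7.
Hence h = 1.

1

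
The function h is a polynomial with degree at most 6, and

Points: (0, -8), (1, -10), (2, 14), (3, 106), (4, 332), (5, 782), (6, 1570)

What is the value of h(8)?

First differences: -2, 24, 92, 226, 450, 788. Second differences: 26, 68, 134, 224, 338. Third differences: 42, 66, 90, 114. Fourth differences: 24, 24, 24.
Level-4 differences are constant, so h has degree 4.
Fitting a degree-4 polynomial gives h(m) = m^4 + m³ + 3m² - 7m - 8.
Then h(8) = 4736.

4736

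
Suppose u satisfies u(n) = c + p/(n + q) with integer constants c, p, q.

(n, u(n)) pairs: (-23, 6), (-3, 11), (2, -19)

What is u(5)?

(u(n) − c)(n + q) = p for each data point; the three points give a linear system in c and q, then p follows.
Solving: c = 5, q = -1, p = -24, so u(n) = 5 − 24/(n − 1).
Then u(5) = 5 − 24/4 = -1.

-1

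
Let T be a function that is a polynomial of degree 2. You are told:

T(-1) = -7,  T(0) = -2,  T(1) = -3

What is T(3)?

-23

Write T(m) = am² + bm + c; the 3 given values yield a linear system in the 3 coefficients.
Solving, T(m) = -3m² + 2m - 2.
Then T(3) = -23.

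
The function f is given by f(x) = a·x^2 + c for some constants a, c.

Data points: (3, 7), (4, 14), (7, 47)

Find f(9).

79

From f(3) = 7 and f(4) = 14: 9a + c = 7 and 16a + c = 14.
Subtracting: 7a = 7, so a = 1; then c = 7 − 1·9 = -2.
So f(x) = 1x² − 2, and f(9) = 79.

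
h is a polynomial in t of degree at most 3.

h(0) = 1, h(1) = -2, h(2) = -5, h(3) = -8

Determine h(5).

-14

First differences: -3, -3, -3.
Level-1 differences are constant, so h has degree 1.
Fitting a degree-1 polynomial gives h(t) = -3t + 1.
Then h(5) = -14.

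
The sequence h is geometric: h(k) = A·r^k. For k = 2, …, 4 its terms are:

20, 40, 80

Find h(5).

Consecutive ratio: 40/20 = 2, and 80/40 = 2, so r = 2.
Then A·2^2 = 20 gives A = 5, and h(k) = 5·2^k.
h(5) = 5·2^5 = 160.

160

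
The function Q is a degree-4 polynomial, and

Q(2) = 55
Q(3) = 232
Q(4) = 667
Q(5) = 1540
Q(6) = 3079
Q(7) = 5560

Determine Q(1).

First differences: 177, 435, 873, 1539, 2481. Second differences: 258, 438, 666, 942. Third differences: 180, 228, 276. Fourth differences: 48, 48.
Level-4 differences are constant, so Q has degree 4.
Fitting a degree-4 polynomial gives Q(n) = 2n^4 + 2n³ + n² + 4n - 5.
Then Q(1) = 4.

4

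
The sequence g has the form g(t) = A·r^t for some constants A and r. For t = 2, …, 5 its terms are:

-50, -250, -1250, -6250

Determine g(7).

-156250

Consecutive ratio: -250/(-50) = 5, and -1250/(-250) = 5, so r = 5.
Then A·5^2 = -50 gives A = -2, and g(t) = -2·5^t.
g(7) = -2·5^7 = -156250.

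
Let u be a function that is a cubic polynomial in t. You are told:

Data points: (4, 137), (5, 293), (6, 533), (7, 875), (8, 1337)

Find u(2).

5

First differences: 156, 240, 342, 462. Second differences: 84, 102, 120. Third differences: 18, 18.
Level-3 differences are constant, so u has degree 3.
Fitting a degree-3 polynomial gives u(t) = 3t³ - 3t² - 7.
Then u(2) = 5.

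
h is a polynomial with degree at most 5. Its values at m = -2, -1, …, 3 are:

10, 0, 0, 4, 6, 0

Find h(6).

-126

First differences: -10, 0, 4, 2, -6. Second differences: 10, 4, -2, -8. Third differences: -6, -6, -6.
Level-3 differences are constant, so h has degree 3.
Fitting a degree-3 polynomial gives h(m) = -m³ + 2m² + 3m.
Then h(6) = -126.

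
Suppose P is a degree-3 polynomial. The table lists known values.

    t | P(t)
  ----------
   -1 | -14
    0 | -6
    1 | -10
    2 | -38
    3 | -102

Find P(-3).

First differences: 8, -4, -28, -64. Second differences: -12, -24, -36. Third differences: -12, -12.
Level-3 differences are constant, so P has degree 3.
Fitting a degree-3 polynomial gives P(t) = -2t³ - 6t² + 4t - 6.
Then P(-3) = -18.

-18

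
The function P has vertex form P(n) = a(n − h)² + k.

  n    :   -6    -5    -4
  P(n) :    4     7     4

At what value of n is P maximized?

-5

First differences 3, -3; second difference -6 = 2a, so a = -3.
Expanding, the n-coefficient is −2ah = 6h; matching it to the data gives h = -5, and then k = 7.
So P(n) = -3(n + 5)² + 7.
Hence h = -5.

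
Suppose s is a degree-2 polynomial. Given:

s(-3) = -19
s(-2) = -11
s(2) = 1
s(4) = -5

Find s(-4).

-29

Write s(m) = am² + bm + c; the 4 given values yield a linear system in the 3 coefficients.
Solving, s(m) = -m² + 3m - 1.
Then s(-4) = -29.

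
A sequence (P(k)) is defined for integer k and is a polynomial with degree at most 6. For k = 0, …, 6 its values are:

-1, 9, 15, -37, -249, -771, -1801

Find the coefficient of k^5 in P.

0

First differences: 10, 6, -52, -212, -522, -1030. Second differences: -4, -58, -160, -310, -508. Third differences: -54, -102, -150, -198. Fourth differences: -48, -48, -48.
Level-4 differences are constant, so P has degree 4.
Fitting a degree-4 polynomial gives P(k) = -2k^4 + 3k³ + 3k² + 6k - 1.
The coefficient of k^5 is 0.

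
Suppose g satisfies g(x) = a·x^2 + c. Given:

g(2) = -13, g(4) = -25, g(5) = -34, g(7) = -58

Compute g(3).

-18

From g(2) = -13 and g(4) = -25: 4a + c = -13 and 16a + c = -25.
Subtracting: 12a = -12, so a = -1; then c = -13 − (-1)·4 = -9.
So g(x) = -1x² − 9, and g(3) = -18.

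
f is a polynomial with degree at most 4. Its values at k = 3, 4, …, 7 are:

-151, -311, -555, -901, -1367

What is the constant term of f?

First differences: -160, -244, -346, -466. Second differences: -84, -102, -120. Third differences: -18, -18.
Level-3 differences are constant, so f has degree 3.
Fitting a degree-3 polynomial gives f(k) = -3k³ - 6k² - 7k + 5.
The constant term is f(0) = 5.

5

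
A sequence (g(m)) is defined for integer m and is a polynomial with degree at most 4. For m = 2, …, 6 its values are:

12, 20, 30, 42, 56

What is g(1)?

6

First differences: 8, 10, 12, 14. Second differences: 2, 2, 2.
Level-2 differences are constant, so g has degree 2.
Fitting a degree-2 polynomial gives g(m) = m² + 3m + 2.
Then g(1) = 6.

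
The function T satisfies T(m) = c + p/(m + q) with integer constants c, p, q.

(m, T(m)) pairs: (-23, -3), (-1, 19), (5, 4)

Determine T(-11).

(T(m) − c)(m + q) = p for each data point; the three points give a linear system in c and q, then p follows.
Solving: c = -1, q = 3, p = 40, so T(m) = -1 + 40/(m + 3).
Then T(-11) = -1 + 40/(-8) = -6.

-6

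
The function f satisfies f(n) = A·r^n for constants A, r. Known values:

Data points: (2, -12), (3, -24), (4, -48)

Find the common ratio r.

2

Consecutive ratio: -24/(-12) = 2, and -48/(-24) = 2, so r = 2.
Then A·2^2 = -12 gives A = -3, and f(n) = -3·2^n.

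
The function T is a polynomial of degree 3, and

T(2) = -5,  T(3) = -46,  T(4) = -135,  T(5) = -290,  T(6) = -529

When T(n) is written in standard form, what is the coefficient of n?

1

First differences: -41, -89, -155, -239. Second differences: -48, -66, -84. Third differences: -18, -18.
Level-3 differences are constant, so T has degree 3.
Fitting a degree-3 polynomial gives T(n) = -3n³ + 3n² + n + 5.
The coefficient of n is 1.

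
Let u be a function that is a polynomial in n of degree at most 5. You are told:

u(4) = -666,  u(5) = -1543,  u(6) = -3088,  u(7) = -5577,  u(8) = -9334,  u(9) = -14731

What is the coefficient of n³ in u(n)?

First differences: -877, -1545, -2489, -3757, -5397. Second differences: -668, -944, -1268, -1640. Third differences: -276, -324, -372. Fourth differences: -48, -48.
Level-4 differences are constant, so u has degree 4.
Fitting a degree-4 polynomial gives u(n) = -2n^4 - 2n³ - 2n² + n + 2.
The coefficient of n³ is -2.

-2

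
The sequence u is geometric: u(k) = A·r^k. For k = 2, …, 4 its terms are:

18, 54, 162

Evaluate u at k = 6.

1458

Consecutive ratio: 54/18 = 3, and 162/54 = 3, so r = 3.
Then A·3^2 = 18 gives A = 2, and u(k) = 2·3^k.
u(6) = 2·3^6 = 1458.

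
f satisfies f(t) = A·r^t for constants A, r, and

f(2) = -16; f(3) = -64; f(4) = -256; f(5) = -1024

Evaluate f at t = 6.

Consecutive ratio: -64/(-16) = 4, and -256/(-64) = 4, so r = 4.
Then A·4^2 = -16 gives A = -1, and f(t) = -1·4^t.
f(6) = -1·4^6 = -4096.

-4096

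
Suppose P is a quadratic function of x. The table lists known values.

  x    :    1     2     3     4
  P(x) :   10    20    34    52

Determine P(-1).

First differences: 10, 14, 18. Second differences: 4, 4.
Level-2 differences are constant, so P has degree 2.
Fitting a degree-2 polynomial gives P(x) = 2x² + 4x + 4.
Then P(-1) = 2.

2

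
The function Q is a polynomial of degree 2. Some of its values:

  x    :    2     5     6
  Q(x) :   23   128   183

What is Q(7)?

248

Write Q(x) = ax² + bx + c; the 3 given values yield a linear system in the 3 coefficients.
Solving, Q(x) = 5x² + 3.
Then Q(7) = 248.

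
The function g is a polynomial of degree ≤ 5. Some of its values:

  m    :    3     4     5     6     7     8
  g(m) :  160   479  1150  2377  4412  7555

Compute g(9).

12154

Write g(m) = am^5 + bm^4 + cm³ + dm² + em + p; the 6 given values yield a linear system in the 6 coefficients.
Solving, the leading coefficient vanishes, and g(m) = 2m^4 - 2m³ + 6m² + m - 5.
Then g(9) = 12154.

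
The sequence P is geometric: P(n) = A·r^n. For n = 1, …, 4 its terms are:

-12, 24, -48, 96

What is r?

Consecutive ratio: 24/(-12) = -2, and -48/24 = -2, so r = -2.
Then A·(-2)^1 = -12 gives A = 6, and P(n) = 6·(-2)^n.

-2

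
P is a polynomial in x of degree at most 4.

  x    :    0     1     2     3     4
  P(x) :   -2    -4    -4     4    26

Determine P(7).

First differences: -2, 0, 8, 22. Second differences: 2, 8, 14. Third differences: 6, 6.
Level-3 differences are constant, so P has degree 3.
Fitting a degree-3 polynomial gives P(x) = x³ - 2x² - x - 2.
Then P(7) = 236.

236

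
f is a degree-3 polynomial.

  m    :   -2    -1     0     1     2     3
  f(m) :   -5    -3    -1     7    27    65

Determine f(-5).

Write f(m) = am³ + bm² + cm + d; the 6 given values yield a linear system in the 4 coefficients.
Solving, f(m) = m³ + 3m² + 4m - 1.
Then f(-5) = -71.

-71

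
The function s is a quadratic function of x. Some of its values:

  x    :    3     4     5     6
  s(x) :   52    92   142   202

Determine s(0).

First differences: 40, 50, 60. Second differences: 10, 10.
Level-2 differences are constant, so s has degree 2.
Fitting a degree-2 polynomial gives s(x) = 5x² + 5x - 8.
Then s(0) = -8.

-8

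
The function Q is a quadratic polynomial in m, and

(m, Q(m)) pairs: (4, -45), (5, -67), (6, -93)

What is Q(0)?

3

Write Q(m) = am² + bm + c; the 3 given values yield a linear system in the 3 coefficients.
Solving, Q(m) = -2m² - 4m + 3.
The constant term is Q(0) = 3.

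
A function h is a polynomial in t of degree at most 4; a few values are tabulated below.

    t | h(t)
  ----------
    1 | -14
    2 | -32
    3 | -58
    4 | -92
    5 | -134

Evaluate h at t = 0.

First differences: -18, -26, -34, -42. Second differences: -8, -8, -8.
Level-2 differences are constant, so h has degree 2.
Fitting a degree-2 polynomial gives h(t) = -4t² - 6t - 4.
Then h(0) = -4.

-4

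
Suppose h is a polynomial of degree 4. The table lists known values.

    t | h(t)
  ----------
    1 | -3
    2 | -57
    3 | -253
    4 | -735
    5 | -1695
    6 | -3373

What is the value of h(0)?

Write h(t) = at^4 + bt³ + ct² + dt + e; the 6 given values yield a linear system in the 5 coefficients.
Solving, h(t) = -2t^4 - 4t³ + 3t² - 5t + 5.
Then h(0) = 5.

5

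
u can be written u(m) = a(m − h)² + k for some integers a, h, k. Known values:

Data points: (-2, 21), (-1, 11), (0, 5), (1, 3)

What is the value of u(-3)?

First differences -10, -6, -2; second difference 4 = 2a, so a = 2.
Expanding, the m-coefficient is −2ah = -4h; matching it to the data gives h = 1, and then k = 3.
So u(m) = 2(m − 1)² + 3.
u(-3) = 2·(-4)² + 3 = 35.

35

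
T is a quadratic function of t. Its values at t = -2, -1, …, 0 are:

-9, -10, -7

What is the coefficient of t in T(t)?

Write T(t) = at² + bt + c; the 3 given values yield a linear system in the 3 coefficients.
Solving, T(t) = 2t² + 5t - 7.
The coefficient of t is 5.

5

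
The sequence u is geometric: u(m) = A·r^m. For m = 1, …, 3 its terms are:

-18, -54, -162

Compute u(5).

-1458

Consecutive ratio: -54/(-18) = 3, and -162/(-54) = 3, so r = 3.
Then A·3^1 = -18 gives A = -6, and u(m) = -6·3^m.
u(5) = -6·3^5 = -1458.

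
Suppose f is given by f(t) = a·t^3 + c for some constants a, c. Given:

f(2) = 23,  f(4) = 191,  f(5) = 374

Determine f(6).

From f(2) = 23 and f(4) = 191: 8a + c = 23 and 64a + c = 191.
Subtracting: 56a = 168, so a = 3; then c = 23 − 3·8 = -1.
So f(t) = 3t³ − 1, and f(6) = 647.

647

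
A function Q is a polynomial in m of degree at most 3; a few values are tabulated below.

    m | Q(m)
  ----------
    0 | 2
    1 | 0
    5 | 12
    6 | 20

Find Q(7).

30

Write Q(m) = am³ + bm² + cm + d; the 4 given values yield a linear system in the 4 coefficients.
Solving, the leading coefficient vanishes, and Q(m) = m² - 3m + 2.
Then Q(7) = 30.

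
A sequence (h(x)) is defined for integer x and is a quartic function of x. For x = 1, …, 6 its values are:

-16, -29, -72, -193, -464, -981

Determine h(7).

-1864

Write h(x) = ax^4 + bx³ + cx² + dx + e; the 6 given values yield a linear system in the 5 coefficients.
Solving, h(x) = -x^4 + 2x³ - 2x² - 6x - 9.
Then h(7) = -1864.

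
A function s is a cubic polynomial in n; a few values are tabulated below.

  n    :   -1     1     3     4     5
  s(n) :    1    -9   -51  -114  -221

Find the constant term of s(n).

Write s(n) = an³ + bn² + cn + d; the 5 given values yield a linear system in the 4 coefficients.
Solving, s(n) = -2n³ + 2n² - 3n - 6.
The constant term is s(0) = -6.

-6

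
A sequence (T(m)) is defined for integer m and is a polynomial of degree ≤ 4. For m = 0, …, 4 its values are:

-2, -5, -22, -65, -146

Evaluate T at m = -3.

First differences: -3, -17, -43, -81. Second differences: -14, -26, -38. Third differences: -12, -12.
Level-3 differences are constant, so T has degree 3.
Fitting a degree-3 polynomial gives T(m) = -2m³ - m² - 2.
Then T(-3) = 43.

43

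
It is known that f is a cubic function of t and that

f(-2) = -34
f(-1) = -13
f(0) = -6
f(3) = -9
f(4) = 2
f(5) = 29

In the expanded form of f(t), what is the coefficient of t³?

1

Write f(t) = at³ + bt² + ct + d; the 6 given values yield a linear system in the 4 coefficients.
Solving, f(t) = t³ - 4t² + 2t - 6.
The coefficient of t³ is 1.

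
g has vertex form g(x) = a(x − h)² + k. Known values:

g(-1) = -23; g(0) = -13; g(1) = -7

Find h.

2

First differences 10, 6; second difference -4 = 2a, so a = -2.
Expanding, the x-coefficient is −2ah = 4h; matching it to the data gives h = 2, and then k = -5.
So g(x) = -2(x − 2)² − 5.
Hence h = 2.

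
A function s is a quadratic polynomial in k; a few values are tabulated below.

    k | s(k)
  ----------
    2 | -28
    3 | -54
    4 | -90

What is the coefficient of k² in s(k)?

-5

Write s(k) = ak² + bk + c; the 3 given values yield a linear system in the 3 coefficients.
Solving, s(k) = -5k² - k - 6.
The coefficient of k² is -5.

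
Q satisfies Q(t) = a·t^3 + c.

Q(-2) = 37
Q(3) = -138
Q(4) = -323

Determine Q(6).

From Q(-2) = 37 and Q(3) = -138: -8a + c = 37 and 27a + c = -138.
Subtracting: 35a = -175, so a = -5; then c = 37 − (-5)·(-8) = -3.
So Q(t) = -5t³ − 3, and Q(6) = -1083.

-1083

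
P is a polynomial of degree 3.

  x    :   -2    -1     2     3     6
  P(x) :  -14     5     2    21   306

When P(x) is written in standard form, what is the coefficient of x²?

-3

Write P(x) = ax³ + bx² + cx + d; the 5 given values yield a linear system in the 4 coefficients.
Solving, P(x) = 2x³ - 3x² - 4x + 6.
The coefficient of x² is -3.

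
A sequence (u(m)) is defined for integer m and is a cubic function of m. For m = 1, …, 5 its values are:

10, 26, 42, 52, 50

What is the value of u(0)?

0

First differences: 16, 16, 10, -2. Second differences: 0, -6, -12. Third differences: -6, -6.
Level-3 differences are constant, so u has degree 3.
Fitting a degree-3 polynomial gives u(m) = -m³ + 6m² + 5m.
Then u(0) = 0.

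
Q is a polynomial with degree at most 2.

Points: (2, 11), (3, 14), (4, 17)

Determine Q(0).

5

Write Q(m) = am² + bm + c; the 3 given values yield a linear system in the 3 coefficients.
Solving, the leading coefficient vanishes, and Q(m) = 3m + 5.
Then Q(0) = 5.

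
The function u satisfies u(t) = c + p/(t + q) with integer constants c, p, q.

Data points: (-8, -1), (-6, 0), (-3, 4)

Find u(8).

(u(t) − c)(t + q) = p for each data point; the three points give a linear system in c and q, then p follows.
Solving: c = -4, q = 0, p = -24, so u(t) = -4 − 24/(t + 0).
Then u(8) = -4 − 24/8 = -7.

-7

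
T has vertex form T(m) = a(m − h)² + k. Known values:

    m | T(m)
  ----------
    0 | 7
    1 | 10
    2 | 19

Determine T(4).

First differences 3, 9; second difference 6 = 2a, so a = 3.
Expanding, the m-coefficient is −2ah = -6h; matching it to the data gives h = 0, and then k = 7.
So T(m) = 3(m + 0)² + 7.
T(4) = 3·4² + 7 = 55.

55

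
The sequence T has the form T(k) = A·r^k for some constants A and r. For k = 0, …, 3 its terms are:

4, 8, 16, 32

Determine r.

2

Consecutive ratio: 8/4 = 2, and 16/8 = 2, so r = 2.
Then A·2^0 = 4 gives A = 4, and T(k) = 4·2^k.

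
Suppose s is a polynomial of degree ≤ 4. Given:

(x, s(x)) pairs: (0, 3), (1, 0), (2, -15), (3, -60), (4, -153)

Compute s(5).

Write s(x) = ax^4 + bx³ + cx² + dx + e; the 5 given values yield a linear system in the 5 coefficients.
Solving, the leading coefficient vanishes, and s(x) = -3x³ + 3x² - 3x + 3.
Then s(5) = -312.

-312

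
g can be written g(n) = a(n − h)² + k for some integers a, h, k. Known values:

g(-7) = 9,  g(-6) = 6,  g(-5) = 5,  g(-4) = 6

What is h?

-5

First differences -3, -1, 1; second difference 2 = 2a, so a = 1.
Expanding, the n-coefficient is −2ah = -2h; matching it to the data gives h = -5, and then k = 5.
So g(n) = 1(n + 5)² + 5.
Hence h = -5.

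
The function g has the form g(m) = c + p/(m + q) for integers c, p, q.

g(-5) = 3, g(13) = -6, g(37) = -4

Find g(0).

33

(g(m) − c)(m + q) = p for each data point; the three points give a linear system in c and q, then p follows.
Solving: c = -3, q = -1, p = -36, so g(m) = -3 − 36/(m − 1).
Then g(0) = -3 − 36/(-1) = 33.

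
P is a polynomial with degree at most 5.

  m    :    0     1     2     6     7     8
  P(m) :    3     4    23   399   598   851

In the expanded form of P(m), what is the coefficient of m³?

Write P(m) = am^5 + bm^4 + cm³ + dm² + em + p; the 6 given values yield a linear system in the 6 coefficients.
Solving, the top 2 coefficients vanish, and P(m) = m³ + 6m² - 6m + 3.
The coefficient of m³ is 1.

1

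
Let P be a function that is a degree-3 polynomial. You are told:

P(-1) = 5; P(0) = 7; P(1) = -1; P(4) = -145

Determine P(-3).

Write P(k) = ak³ + bk² + ck + d; the 4 given values yield a linear system in the 4 coefficients.
Solving, P(k) = -k³ - 5k² - 2k + 7.
Then P(-3) = -5.

-5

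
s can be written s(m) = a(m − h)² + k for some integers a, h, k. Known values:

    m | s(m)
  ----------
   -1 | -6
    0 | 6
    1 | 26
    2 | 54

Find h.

-2

First differences 12, 20, 28; second difference 8 = 2a, so a = 4.
Expanding, the m-coefficient is −2ah = -8h; matching it to the data gives h = -2, and then k = -10.
So s(m) = 4(m + 2)² − 10.
Hence h = -2.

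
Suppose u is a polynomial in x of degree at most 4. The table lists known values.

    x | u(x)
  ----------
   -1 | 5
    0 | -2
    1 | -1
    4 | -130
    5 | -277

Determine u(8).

-1282

Write u(x) = ax^4 + bx³ + cx² + dx + e; the 5 given values yield a linear system in the 5 coefficients.
Solving, the leading coefficient vanishes, and u(x) = -3x³ + 4x² - 2.
Then u(8) = -1282.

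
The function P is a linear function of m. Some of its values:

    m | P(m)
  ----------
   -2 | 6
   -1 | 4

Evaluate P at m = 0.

2

Write P(m) = am + b; the 2 given values yield a linear system in the 2 coefficients.
Solving, P(m) = -2m + 2.
Then P(0) = 2.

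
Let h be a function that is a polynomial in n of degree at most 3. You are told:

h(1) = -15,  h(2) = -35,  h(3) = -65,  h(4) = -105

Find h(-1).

First differences: -20, -30, -40. Second differences: -10, -10.
Level-2 differences are constant, so h has degree 2.
Fitting a degree-2 polynomial gives h(n) = -5n² - 5n - 5.
Then h(-1) = -5.

-5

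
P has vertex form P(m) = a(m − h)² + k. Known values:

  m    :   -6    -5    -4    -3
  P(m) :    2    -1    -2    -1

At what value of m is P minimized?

-4

First differences -3, -1, 1; second difference 2 = 2a, so a = 1.
Expanding, the m-coefficient is −2ah = -2h; matching it to the data gives h = -4, and then k = -2.
So P(m) = 1(m + 4)² − 2.
Hence h = -4.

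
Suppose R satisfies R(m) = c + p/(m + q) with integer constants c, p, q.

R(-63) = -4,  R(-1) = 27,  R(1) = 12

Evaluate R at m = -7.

(R(m) − c)(m + q) = p for each data point; the three points give a linear system in c and q, then p follows.
Solving: c = -3, q = 3, p = 60, so R(m) = -3 + 60/(m + 3).
Then R(-7) = -3 + 60/(-4) = -18.

-18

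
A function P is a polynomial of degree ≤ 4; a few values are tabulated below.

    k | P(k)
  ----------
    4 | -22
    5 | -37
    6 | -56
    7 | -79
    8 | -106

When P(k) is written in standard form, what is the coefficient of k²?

First differences: -15, -19, -23, -27. Second differences: -4, -4, -4.
Level-2 differences are constant, so P has degree 2.
Fitting a degree-2 polynomial gives P(k) = -2k² + 3k - 2.
The coefficient of k² is -2.

-2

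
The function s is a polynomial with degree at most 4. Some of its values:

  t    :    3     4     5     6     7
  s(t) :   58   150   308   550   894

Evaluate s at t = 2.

14

First differences: 92, 158, 242, 344. Second differences: 66, 84, 102. Third differences: 18, 18.
Level-3 differences are constant, so s has degree 3.
Fitting a degree-3 polynomial gives s(t) = 3t³ - 3t² + 2t - 2.
Then s(2) = 14.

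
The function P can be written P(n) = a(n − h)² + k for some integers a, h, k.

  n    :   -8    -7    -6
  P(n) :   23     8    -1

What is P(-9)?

First differences -15, -9; second difference 6 = 2a, so a = 3.
Expanding, the n-coefficient is −2ah = -6h; matching it to the data gives h = -5, and then k = -4.
So P(n) = 3(n + 5)² − 4.
P(-9) = 3·(-4)² − 4 = 44.

44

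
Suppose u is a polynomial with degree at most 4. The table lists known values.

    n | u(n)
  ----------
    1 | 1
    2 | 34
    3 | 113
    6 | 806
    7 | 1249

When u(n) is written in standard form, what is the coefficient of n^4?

0

Write u(n) = an^4 + bn³ + cn² + dn + e; the 5 given values yield a linear system in the 5 coefficients.
Solving, the leading coefficient vanishes, and u(n) = 3n³ + 5n² - 3n - 4.
The coefficient of n^4 is 0.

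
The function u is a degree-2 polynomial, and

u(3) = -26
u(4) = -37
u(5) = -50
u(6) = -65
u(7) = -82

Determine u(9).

First differences: -11, -13, -15, -17. Second differences: -2, -2, -2.
Level-2 differences are constant, so u has degree 2.
Fitting a degree-2 polynomial gives u(m) = -m² - 4m - 5.
Then u(9) = -122.

-122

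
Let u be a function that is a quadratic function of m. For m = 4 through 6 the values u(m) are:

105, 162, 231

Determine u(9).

510

Write u(m) = am² + bm + c; the 3 given values yield a linear system in the 3 coefficients.
Solving, u(m) = 6m² + 3m - 3.
Then u(9) = 510.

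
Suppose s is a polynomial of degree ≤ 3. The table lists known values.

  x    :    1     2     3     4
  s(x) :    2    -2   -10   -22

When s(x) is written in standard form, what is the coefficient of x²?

-2

First differences: -4, -8, -12. Second differences: -4, -4.
Level-2 differences are constant, so s has degree 2.
Fitting a degree-2 polynomial gives s(x) = -2x² + 2x + 2.
The coefficient of x² is -2.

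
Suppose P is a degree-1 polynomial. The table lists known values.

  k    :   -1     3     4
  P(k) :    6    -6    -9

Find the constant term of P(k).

Write P(k) = ak + b; the 3 given values yield a linear system in the 2 coefficients.
Solving, P(k) = -3k + 3.
The constant term is P(0) = 3.

3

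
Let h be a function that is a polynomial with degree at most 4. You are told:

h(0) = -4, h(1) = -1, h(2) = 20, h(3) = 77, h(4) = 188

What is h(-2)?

-28

Write h(x) = ax^4 + bx³ + cx² + dx + e; the 5 given values yield a linear system in the 5 coefficients.
Solving, the leading coefficient vanishes, and h(x) = 3x³ - 4.
Then h(-2) = -28.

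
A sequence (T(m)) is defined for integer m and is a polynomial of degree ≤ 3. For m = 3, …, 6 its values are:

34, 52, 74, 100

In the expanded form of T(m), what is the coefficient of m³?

First differences: 18, 22, 26. Second differences: 4, 4.
Level-2 differences are constant, so T has degree 2.
Fitting a degree-2 polynomial gives T(m) = 2m² + 4m + 4.
The coefficient of m³ is 0.

0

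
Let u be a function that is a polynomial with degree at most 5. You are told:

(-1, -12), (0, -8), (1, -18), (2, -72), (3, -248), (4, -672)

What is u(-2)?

-48

First differences: 4, -10, -54, -176, -424. Second differences: -14, -44, -122, -248. Third differences: -30, -78, -126. Fourth differences: -48, -48.
Level-4 differences are constant, so u has degree 4.
Fitting a degree-4 polynomial gives u(x) = -2x^4 - x³ - 5x² - 2x - 8.
Then u(-2) = -48.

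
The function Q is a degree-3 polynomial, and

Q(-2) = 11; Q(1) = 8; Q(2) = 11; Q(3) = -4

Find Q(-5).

284

Write Q(t) = at³ + bt² + ct + d; the 4 given values yield a linear system in the 4 coefficients.
Solving, Q(t) = -2t³ + 3t² + 8t - 1.
Then Q(-5) = 284.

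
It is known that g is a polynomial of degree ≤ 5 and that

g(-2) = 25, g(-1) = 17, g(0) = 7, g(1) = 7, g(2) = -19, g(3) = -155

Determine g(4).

First differences: -8, -10, 0, -26, -136. Second differences: -2, 10, -26, -110. Third differences: 12, -36, -84. Fourth differences: -48, -48.
Level-4 differences are constant, so g has degree 4.
Fitting a degree-4 polynomial gives g(k) = -2k^4 - 2k³ + 7k² - 3k + 7.
Then g(4) = -533.

-533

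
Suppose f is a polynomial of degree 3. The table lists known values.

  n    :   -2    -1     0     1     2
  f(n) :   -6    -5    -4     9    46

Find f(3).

119

First differences: 1, 1, 13, 37. Second differences: 0, 12, 24. Third differences: 12, 12.
Level-3 differences are constant, so f has degree 3.
Fitting a degree-3 polynomial gives f(n) = 2n³ + 6n² + 5n - 4.
Then f(3) = 119.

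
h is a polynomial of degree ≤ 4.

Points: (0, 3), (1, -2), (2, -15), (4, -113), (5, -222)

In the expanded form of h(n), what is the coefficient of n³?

-2

Write h(n) = an^4 + bn³ + cn² + dn + e; the 5 given values yield a linear system in the 5 coefficients.
Solving, the leading coefficient vanishes, and h(n) = -2n³ + 2n² - 5n + 3.
The coefficient of n³ is -2.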